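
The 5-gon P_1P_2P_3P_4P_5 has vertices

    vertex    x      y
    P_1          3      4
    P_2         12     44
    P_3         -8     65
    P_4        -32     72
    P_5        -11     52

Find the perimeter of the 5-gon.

174

|P_1P_2| = √((9)² + (40)²) = √1681 = 41
|P_2P_3| = √((-20)² + (21)²) = √841 = 29
|P_3P_4| = √((-24)² + (7)²) = √625 = 25
|P_4P_5| = √((21)² + (-20)²) = √841 = 29
|P_5P_1| = √((14)² + (-48)²) = √2500 = 50
Perimeter = 41 + 29 + 25 + 29 + 50 = 174.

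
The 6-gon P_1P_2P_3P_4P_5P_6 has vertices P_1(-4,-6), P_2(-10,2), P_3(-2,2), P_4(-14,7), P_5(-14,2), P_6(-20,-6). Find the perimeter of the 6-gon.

|P_1P_2| = √((-6)² + (8)²) = √100 = 10
|P_2P_3| = √((8)² + (0)²) = √64 = 8
|P_3P_4| = √((-12)² + (5)²) = √169 = 13
|P_4P_5| = √((0)² + (-5)²) = √25 = 5
|P_5P_6| = √((-6)² + (-8)²) = √100 = 10
|P_6P_1| = √((16)² + (0)²) = √256 = 16
Perimeter = 10 + 8 + 13 + 5 + 10 + 16 = 62.

62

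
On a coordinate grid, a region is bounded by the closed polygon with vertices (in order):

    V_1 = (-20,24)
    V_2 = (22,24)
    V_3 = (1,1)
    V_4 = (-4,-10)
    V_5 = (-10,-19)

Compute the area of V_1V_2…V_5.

Apply the shoelace (surveyor's) formula: 2A = Σ (x_i·y_{i+1} − x_{i+1}·y_i), indices taken mod 5.
V_1→V_2: (-20)(24) − (22)(24) = -1008
V_2→V_3: (22)(1) − (1)(24) = -2
V_3→V_4: (1)(-10) − (-4)(1) = -6
V_4→V_5: (-4)(-19) − (-10)(-10) = -24
V_5→V_1: (-10)(24) − (-20)(-19) = -620
Σ = -1660
Area = |Σ|/2 = 830.

830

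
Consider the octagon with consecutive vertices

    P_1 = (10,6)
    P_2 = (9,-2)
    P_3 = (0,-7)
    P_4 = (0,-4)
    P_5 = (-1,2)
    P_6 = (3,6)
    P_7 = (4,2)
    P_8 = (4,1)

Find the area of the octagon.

80.5

Cross-terms: -74, -63, 0, -4, -12, -18, -4, 14  ⇒  Σ = -161
Area = |Σ|/2 = 80.5.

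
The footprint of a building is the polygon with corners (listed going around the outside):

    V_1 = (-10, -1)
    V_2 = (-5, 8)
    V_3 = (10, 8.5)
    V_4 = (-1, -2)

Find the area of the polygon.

119

V_1→V_2: (-10)(8) − (-5)(-1) = -85
V_2→V_3: (-5)(8.5) − (10)(8) = -122.5
V_3→V_4: (10)(-2) − (-1)(8.5) = -11.5
V_4→V_1: (-1)(-1) − (-10)(-2) = -19
Σ = -238
Area = |Σ|/2 = 119.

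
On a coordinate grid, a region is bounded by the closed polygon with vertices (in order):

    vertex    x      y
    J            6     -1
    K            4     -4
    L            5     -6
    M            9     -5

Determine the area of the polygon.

13

Apply the surveyor's formula: 2A = Σ (x_i·y_{i+1} − x_{i+1}·y_i), indices taken mod 4.
Σ = (-20) + (-4) + (29) + (21) = 26
Area = |Σ|/2 = 13.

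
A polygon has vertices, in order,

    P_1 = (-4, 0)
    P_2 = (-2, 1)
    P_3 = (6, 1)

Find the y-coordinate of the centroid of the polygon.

2/3

Apply the shoelace (surveyor's) formula. First the cross-terms c_i = x_i·y_{i+1} − x_{i+1}·y_i:
  -4, -8, 4  ⇒  2A = -8, A = -4.
Then Σ (y_i + y_{i+1})·c_i = -16, so ȳ = -16 / (6·(-4)) = 2/3.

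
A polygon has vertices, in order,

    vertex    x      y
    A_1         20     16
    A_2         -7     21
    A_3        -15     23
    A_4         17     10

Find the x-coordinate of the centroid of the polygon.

Apply the shoelace (surveyor's) formula. First the cross-terms c_i = x_i·y_{i+1} − x_{i+1}·y_i:
  532, 154, -541, 72  ⇒  2A = 217, A = 108.5.
Then Σ (x_i + x_{i+1})·c_i = 5110, so x̄ = 5110 / (6·108.5) = 730/93.

730/93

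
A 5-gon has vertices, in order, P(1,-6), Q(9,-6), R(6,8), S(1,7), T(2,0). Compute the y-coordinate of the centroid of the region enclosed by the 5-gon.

31/123

Apply the shoelace (surveyor's) formula. First the cross-terms c_i = x_i·y_{i+1} − x_{i+1}·y_i:
  48, 108, 34, -14, -12  ⇒  2A = 164, A = 82.
Then Σ (y_i + y_{i+1})·c_i = 124, so ȳ = 124 / (6·82) = 31/123.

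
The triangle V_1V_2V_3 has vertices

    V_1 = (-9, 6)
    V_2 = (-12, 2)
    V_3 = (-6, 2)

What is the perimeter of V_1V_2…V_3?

16

|V_1V_2| = √((-3)² + (-4)²) = √25 = 5
|V_2V_3| = √((6)² + (0)²) = √36 = 6
|V_3V_1| = √((-3)² + (4)²) = √25 = 5
Perimeter = 5 + 6 + 5 = 16.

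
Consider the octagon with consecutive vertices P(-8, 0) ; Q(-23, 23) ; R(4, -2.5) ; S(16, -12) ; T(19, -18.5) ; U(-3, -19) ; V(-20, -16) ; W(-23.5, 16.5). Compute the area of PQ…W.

Apply the shoelace formula: 2A = Σ (x_i·y_{i+1} − x_{i+1}·y_i), indices taken mod 8.
Cross-terms: -184, -34.5, -8, -68, -416.5, -332, -706, 132  ⇒  Σ = -1617
Area = |Σ|/2 = 808.5.

808.5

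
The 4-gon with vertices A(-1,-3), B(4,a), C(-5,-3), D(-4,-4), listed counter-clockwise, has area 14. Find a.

3

Write out the shoelace sum; only the two edges meeting at B involve a:
2·Area = [((-1)·a − 4·(-3)) + (4·(-3) − (-5)·a)] + 16
       = 4·a + 16 = 28
⇒ a = 3.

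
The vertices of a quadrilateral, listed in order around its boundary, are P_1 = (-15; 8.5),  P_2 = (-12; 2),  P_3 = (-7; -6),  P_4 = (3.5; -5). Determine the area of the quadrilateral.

84.375

Apply the surveyor's formula: 2A = Σ (x_i·y_{i+1} − x_{i+1}·y_i), indices taken mod 4.
Σ = (72) + (86) + (56) + (-45.25) = 168.75
Area = |Σ|/2 = 84.375.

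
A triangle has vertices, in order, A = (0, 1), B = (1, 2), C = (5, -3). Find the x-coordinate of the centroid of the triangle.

Apply Gauss's area formula. First the cross-terms c_i = x_i·y_{i+1} − x_{i+1}·y_i:
  -1, -13, 5  ⇒  2A = -9, A = -4.5.
Then Σ (x_i + x_{i+1})·c_i = -54, so x̄ = -54 / (6·(-4.5)) = 2.

2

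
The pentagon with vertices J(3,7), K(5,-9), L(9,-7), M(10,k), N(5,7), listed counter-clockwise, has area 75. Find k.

The doubled signed area Σ (x_i y_{i+1} − x_{i+1} y_i) is linear in k.
With k=0 it equals 138; the coefficient of k is 4 (from the two edges through M).
So 4·k + 138 = 2·75 = 150 ⇒ k = 3.

3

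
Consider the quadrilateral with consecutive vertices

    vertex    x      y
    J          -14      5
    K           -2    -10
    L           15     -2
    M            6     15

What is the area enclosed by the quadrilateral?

Apply the shoelace (surveyor's) formula: 2A = Σ (x_i·y_{i+1} − x_{i+1}·y_i), indices taken mod 4.
Σ = (150) + (154) + (237) + (240) = 781
Area = |Σ|/2 = 390.5.

390.5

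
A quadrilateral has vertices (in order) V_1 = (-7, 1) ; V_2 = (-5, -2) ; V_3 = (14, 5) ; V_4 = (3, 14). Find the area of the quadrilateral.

Apply Gauss's area formula: 2A = Σ (x_i·y_{i+1} − x_{i+1}·y_i), indices taken mod 4.
Σ = (19) + (3) + (181) + (101) = 304
Area = |Σ|/2 = 152.

152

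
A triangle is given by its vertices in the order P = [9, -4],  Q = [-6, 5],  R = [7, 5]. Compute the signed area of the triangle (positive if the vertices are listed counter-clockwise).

-58.5

Cross-terms: 21, -65, -73  ⇒  Σ = -117
Signed area = Σ/2 = -58.5 (negative ⇒ clockwise traversal).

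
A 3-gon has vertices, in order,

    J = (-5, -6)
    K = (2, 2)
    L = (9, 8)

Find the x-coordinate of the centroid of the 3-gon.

Apply Gauss's area formula. First the cross-terms c_i = x_i·y_{i+1} − x_{i+1}·y_i:
  2, -2, -14  ⇒  2A = -14, A = -7.
Then Σ (x_i + x_{i+1})·c_i = -84, so x̄ = -84 / (6·(-7)) = 2.

2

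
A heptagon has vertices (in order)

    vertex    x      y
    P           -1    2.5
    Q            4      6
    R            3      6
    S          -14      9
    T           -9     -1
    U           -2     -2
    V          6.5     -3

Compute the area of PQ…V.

122.125

Apply Gauss's area formula: 2A = Σ (x_i·y_{i+1} − x_{i+1}·y_i), indices taken mod 7.
Σ = (-16) + (6) + (111) + (95) + (16) + (19) + (13.25) = 244.25
Area = |Σ|/2 = 122.125.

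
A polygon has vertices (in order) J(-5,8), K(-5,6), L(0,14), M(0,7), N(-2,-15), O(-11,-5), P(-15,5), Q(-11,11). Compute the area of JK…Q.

237

Σ = (10) + (-70) + (0) + (14) + (-155) + (-130) + (-110) + (-33) = -474
Area = |Σ|/2 = 237.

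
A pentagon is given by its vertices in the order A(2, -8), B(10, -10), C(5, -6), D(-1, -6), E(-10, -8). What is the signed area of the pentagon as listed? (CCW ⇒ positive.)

Apply the surveyor's formula: 2A = Σ (x_i·y_{i+1} − x_{i+1}·y_i), indices taken mod 5.
Σ = (60) + (-10) + (-36) + (-52) + (96) = 58
Signed area = Σ/2 = 29 (positive ⇒ counter-clockwise traversal).

29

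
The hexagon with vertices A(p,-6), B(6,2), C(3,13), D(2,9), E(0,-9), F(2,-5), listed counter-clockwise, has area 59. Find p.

3

Write out the shoelace sum; only the two edges meeting at A involve p:
2·Area = [(2·(-6) − p·(-5)) + (p·2 − 6·(-6))] + 73
       = 7·p + 97 = 118
⇒ p = 3.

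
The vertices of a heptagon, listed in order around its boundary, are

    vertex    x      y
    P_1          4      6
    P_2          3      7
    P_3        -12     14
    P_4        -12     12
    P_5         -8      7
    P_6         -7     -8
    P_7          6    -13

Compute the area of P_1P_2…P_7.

Apply the shoelace (surveyor's) formula: 2A = Σ (x_i·y_{i+1} − x_{i+1}·y_i), indices taken mod 7.
P_1→P_2: (4)(7) − (3)(6) = 10
P_2→P_3: (3)(14) − (-12)(7) = 126
P_3→P_4: (-12)(12) − (-12)(14) = 24
P_4→P_5: (-12)(7) − (-8)(12) = 12
P_5→P_6: (-8)(-8) − (-7)(7) = 113
P_6→P_7: (-7)(-13) − (6)(-8) = 139
P_7→P_1: (6)(6) − (4)(-13) = 88
Σ = 512
Area = |Σ|/2 = 256.

256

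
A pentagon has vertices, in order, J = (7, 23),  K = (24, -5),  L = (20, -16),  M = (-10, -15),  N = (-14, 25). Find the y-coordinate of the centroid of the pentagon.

Apply the shoelace (surveyor's) formula. First the cross-terms c_i = x_i·y_{i+1} − x_{i+1}·y_i:
  -587, -284, -460, -460, -497  ⇒  2A = -2288, A = -1144.
Then Σ (y_i + y_{i+1})·c_i = -18798, so ȳ = -18798 / (6·(-1144)) = 241/88.

241/88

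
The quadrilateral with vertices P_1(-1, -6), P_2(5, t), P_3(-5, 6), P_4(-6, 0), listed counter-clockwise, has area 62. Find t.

-2

Write out the shoelace sum; only the two edges meeting at P_2 involve t:
2·Area = [((-1)·t − 5·(-6)) + (5·6 − (-5)·t)] + 72
       = 4·t + 132 = 124
⇒ t = -2.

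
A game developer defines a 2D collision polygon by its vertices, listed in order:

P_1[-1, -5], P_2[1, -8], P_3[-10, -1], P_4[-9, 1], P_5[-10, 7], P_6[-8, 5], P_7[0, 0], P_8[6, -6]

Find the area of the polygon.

Cross-terms: 13, -81, -19, -53, 6, 0, 0, -36  ⇒  Σ = -170
Area = |Σ|/2 = 85.

85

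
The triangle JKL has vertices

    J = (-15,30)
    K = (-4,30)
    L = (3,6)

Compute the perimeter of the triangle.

|JK| = √((11)² + (0)²) = √121 = 11
|KL| = √((7)² + (-24)²) = √625 = 25
|LJ| = √((-18)² + (24)²) = √900 = 30
Perimeter = 11 + 25 + 30 = 66.

66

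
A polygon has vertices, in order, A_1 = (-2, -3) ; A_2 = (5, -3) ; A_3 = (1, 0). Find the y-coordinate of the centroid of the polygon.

-2

Apply Gauss's area formula. First the cross-terms c_i = x_i·y_{i+1} − x_{i+1}·y_i:
  21, 3, -3  ⇒  2A = 21, A = 10.5.
Then Σ (y_i + y_{i+1})·c_i = -126, so ȳ = -126 / (6·10.5) = -2.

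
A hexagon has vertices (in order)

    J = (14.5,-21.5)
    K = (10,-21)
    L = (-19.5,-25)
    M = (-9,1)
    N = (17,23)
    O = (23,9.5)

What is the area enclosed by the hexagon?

Cross-terms: -89.5, -659.5, -244.5, -224, -367.5, -632.25  ⇒  Σ = -2217.25
Area = |Σ|/2 = 1108.625.

1108.625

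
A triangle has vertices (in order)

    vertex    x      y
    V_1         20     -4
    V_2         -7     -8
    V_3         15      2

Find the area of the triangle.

91

Apply Gauss's area formula: 2A = Σ (x_i·y_{i+1} − x_{i+1}·y_i), indices taken mod 3.
V_1→V_2: (20)(-8) − (-7)(-4) = -188
V_2→V_3: (-7)(2) − (15)(-8) = 106
V_3→V_1: (15)(-4) − (20)(2) = -100
Σ = -182
Area = |Σ|/2 = 91.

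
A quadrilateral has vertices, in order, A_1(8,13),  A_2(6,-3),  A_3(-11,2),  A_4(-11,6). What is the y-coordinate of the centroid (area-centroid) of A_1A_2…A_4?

Apply Gauss's area formula. First the cross-terms c_i = x_i·y_{i+1} − x_{i+1}·y_i:
  -102, -21, -44, -191  ⇒  2A = -358, A = -179.
Then Σ (y_i + y_{i+1})·c_i = -4980, so ȳ = -4980 / (6·(-179)) = 830/179.

830/179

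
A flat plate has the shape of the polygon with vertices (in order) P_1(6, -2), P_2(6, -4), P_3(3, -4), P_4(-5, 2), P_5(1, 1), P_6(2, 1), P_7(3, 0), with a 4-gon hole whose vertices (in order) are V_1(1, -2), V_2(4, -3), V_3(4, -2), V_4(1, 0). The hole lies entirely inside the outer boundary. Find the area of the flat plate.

Outer boundary:
Apply the shoelace formula: 2A = Σ (x_i·y_{i+1} − x_{i+1}·y_i), indices taken mod 7.
Σ = (-12) + (-12) + (-14) + (-7) + (-1) + (-3) + (-6) = -55
Area = |Σ|/2 = 27.5.
Hole:
Apply the shoelace (surveyor's) formula: 2A = Σ (x_i·y_{i+1} − x_{i+1}·y_i), indices taken mod 4.
V_1→V_2: (1)(-3) − (4)(-2) = 5
V_2→V_3: (4)(-2) − (4)(-3) = 4
V_3→V_4: (4)(0) − (1)(-2) = 2
V_4→V_1: (1)(-2) − (1)(0) = -2
Σ = 9
Area = |Σ|/2 = 4.5.
Net area = 27.5 − 4.5 = 23.

23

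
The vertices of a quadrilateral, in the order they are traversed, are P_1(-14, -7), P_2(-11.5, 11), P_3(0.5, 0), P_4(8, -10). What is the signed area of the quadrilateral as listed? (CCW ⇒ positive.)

-220.5

Apply the shoelace (surveyor's) formula: 2A = Σ (x_i·y_{i+1} − x_{i+1}·y_i), indices taken mod 4.
Cross-terms: -234.5, -5.5, -5, -196  ⇒  Σ = -441
Signed area = Σ/2 = -220.5 (negative ⇒ clockwise traversal).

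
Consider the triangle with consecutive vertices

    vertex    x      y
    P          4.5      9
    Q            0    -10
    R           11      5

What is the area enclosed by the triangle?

Σ = (-45) + (110) + (76.5) = 141.5
Area = |Σ|/2 = 70.75.

70.75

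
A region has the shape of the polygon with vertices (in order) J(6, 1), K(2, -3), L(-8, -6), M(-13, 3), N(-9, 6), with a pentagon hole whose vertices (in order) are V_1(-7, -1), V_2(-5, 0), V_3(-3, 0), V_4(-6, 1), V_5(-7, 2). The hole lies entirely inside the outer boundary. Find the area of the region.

Outer boundary:
J→K: (6)(-3) − (2)(1) = -20
K→L: (2)(-6) − (-8)(-3) = -36
L→M: (-8)(3) − (-13)(-6) = -102
M→N: (-13)(6) − (-9)(3) = -51
N→J: (-9)(1) − (6)(6) = -45
Σ = -254
Area = |Σ|/2 = 127.
Hole:
Apply the surveyor's formula: 2A = Σ (x_i·y_{i+1} − x_{i+1}·y_i), indices taken mod 5.
Σ = (-5) + (0) + (-3) + (-5) + (21) = 8
Area = |Σ|/2 = 4.
Net area = 127 − 4 = 123.

123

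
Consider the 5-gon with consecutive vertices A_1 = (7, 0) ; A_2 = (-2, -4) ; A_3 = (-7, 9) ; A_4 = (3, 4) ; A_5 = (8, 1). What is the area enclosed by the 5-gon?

Apply Gauss's area formula: 2A = Σ (x_i·y_{i+1} − x_{i+1}·y_i), indices taken mod 5.
A_1→A_2: (7)(-4) − (-2)(0) = -28
A_2→A_3: (-2)(9) − (-7)(-4) = -46
A_3→A_4: (-7)(4) − (3)(9) = -55
A_4→A_5: (3)(1) − (8)(4) = -29
A_5→A_1: (8)(0) − (7)(1) = -7
Σ = -165
Area = |Σ|/2 = 82.5.

82.5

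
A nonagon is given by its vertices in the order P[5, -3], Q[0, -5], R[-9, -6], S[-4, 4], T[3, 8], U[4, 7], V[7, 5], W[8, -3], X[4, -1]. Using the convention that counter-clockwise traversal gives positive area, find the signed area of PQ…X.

P→Q: (5)(-5) − (0)(-3) = -25
Q→R: (0)(-6) − (-9)(-5) = -45
R→S: (-9)(4) − (-4)(-6) = -60
S→T: (-4)(8) − (3)(4) = -44
T→U: (3)(7) − (4)(8) = -11
U→V: (4)(5) − (7)(7) = -29
V→W: (7)(-3) − (8)(5) = -61
W→X: (8)(-1) − (4)(-3) = 4
X→P: (4)(-3) − (5)(-1) = -7
Σ = -278
Signed area = Σ/2 = -139 (negative ⇒ clockwise traversal).

-139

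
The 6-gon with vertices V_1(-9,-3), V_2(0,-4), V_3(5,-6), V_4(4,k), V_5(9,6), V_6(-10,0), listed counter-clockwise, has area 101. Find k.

The doubled signed area Σ (x_i y_{i+1} − x_{i+1} y_i) is linear in k.
With k=0 it equals 194; the coefficient of k is -4 (from the two edges through V_4).
So -4·k + 194 = 2·101 = 202 ⇒ k = -2.

-2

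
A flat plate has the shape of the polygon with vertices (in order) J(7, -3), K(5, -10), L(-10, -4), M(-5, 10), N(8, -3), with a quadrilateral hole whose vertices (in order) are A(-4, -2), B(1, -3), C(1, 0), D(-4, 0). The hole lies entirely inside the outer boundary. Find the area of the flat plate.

169

Outer boundary:
Σ = (-55) + (-120) + (-120) + (-65) + (-3) = -363
Area = |Σ|/2 = 181.5.
Hole:
A→B: (-4)(-3) − (1)(-2) = 14
B→C: (1)(0) − (1)(-3) = 3
C→D: (1)(0) − (-4)(0) = 0
D→A: (-4)(-2) − (-4)(0) = 8
Σ = 25
Area = |Σ|/2 = 12.5.
Net area = 181.5 − 12.5 = 169.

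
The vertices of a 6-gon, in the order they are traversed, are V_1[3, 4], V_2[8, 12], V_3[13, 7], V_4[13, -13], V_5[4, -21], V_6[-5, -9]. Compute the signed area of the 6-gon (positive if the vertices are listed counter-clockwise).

Apply Gauss's area formula: 2A = Σ (x_i·y_{i+1} − x_{i+1}·y_i), indices taken mod 6.
Σ = (4) + (-100) + (-260) + (-221) + (-141) + (7) = -711
Signed area = Σ/2 = -355.5 (negative ⇒ clockwise traversal).

-355.5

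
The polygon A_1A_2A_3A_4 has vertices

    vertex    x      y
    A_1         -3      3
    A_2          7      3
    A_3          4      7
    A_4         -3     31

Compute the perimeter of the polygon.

68

|A_1A_2| = √((10)² + (0)²) = √100 = 10
|A_2A_3| = √((-3)² + (4)²) = √25 = 5
|A_3A_4| = √((-7)² + (24)²) = √625 = 25
|A_4A_1| = √((0)² + (-28)²) = √784 = 28
Perimeter = 10 + 5 + 25 + 28 = 68.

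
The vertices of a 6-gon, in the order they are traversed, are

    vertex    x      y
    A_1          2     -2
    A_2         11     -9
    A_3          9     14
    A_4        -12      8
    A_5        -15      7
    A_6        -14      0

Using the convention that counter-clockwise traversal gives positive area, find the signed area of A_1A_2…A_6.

Cross-terms: 4, 235, 240, 36, 98, 28  ⇒  Σ = 641
Signed area = Σ/2 = 320.5 (positive ⇒ counter-clockwise traversal).

320.5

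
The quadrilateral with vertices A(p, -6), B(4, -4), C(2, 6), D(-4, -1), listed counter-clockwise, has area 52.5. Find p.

The doubled signed area Σ (x_i y_{i+1} − x_{i+1} y_i) is linear in p.
With p=0 it equals 102; the coefficient of p is -3 (from the two edges through A).
So -3·p + 102 = 2·52.5 = 105 ⇒ p = -1.

-1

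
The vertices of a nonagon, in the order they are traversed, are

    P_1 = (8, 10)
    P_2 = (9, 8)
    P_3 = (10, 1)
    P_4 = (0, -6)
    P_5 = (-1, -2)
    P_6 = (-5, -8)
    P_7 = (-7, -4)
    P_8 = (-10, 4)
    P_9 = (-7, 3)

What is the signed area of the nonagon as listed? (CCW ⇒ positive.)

Apply the shoelace (surveyor's) formula: 2A = Σ (x_i·y_{i+1} − x_{i+1}·y_i), indices taken mod 9.
Σ = (-26) + (-71) + (-60) + (-6) + (-2) + (-36) + (-68) + (-2) + (-94) = -365
Signed area = Σ/2 = -182.5 (negative ⇒ clockwise traversal).

-182.5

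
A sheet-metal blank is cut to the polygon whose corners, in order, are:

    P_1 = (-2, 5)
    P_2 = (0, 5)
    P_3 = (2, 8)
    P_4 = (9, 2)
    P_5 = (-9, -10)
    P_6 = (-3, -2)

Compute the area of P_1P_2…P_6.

95.5

Apply Gauss's area formula: 2A = Σ (x_i·y_{i+1} − x_{i+1}·y_i), indices taken mod 6.
P_1→P_2: (-2)(5) − (0)(5) = -10
P_2→P_3: (0)(8) − (2)(5) = -10
P_3→P_4: (2)(2) − (9)(8) = -68
P_4→P_5: (9)(-10) − (-9)(2) = -72
P_5→P_6: (-9)(-2) − (-3)(-10) = -12
P_6→P_1: (-3)(5) − (-2)(-2) = -19
Σ = -191
Area = |Σ|/2 = 95.5.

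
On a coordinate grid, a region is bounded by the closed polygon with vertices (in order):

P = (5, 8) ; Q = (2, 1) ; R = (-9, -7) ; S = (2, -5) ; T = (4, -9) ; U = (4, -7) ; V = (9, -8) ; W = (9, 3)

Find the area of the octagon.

Apply the surveyor's formula: 2A = Σ (x_i·y_{i+1} − x_{i+1}·y_i), indices taken mod 8.
P→Q: (5)(1) − (2)(8) = -11
Q→R: (2)(-7) − (-9)(1) = -5
R→S: (-9)(-5) − (2)(-7) = 59
S→T: (2)(-9) − (4)(-5) = 2
T→U: (4)(-7) − (4)(-9) = 8
U→V: (4)(-8) − (9)(-7) = 31
V→W: (9)(3) − (9)(-8) = 99
W→P: (9)(8) − (5)(3) = 57
Σ = 240
Area = |Σ|/2 = 120.

120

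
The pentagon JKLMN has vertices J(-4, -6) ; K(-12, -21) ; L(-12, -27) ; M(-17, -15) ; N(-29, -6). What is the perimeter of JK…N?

|JK| = √((-8)² + (-15)²) = √289 = 17
|KL| = √((0)² + (-6)²) = √36 = 6
|LM| = √((-5)² + (12)²) = √169 = 13
|MN| = √((-12)² + (9)²) = √225 = 15
|NJ| = √((25)² + (0)²) = √625 = 25
Perimeter = 17 + 6 + 13 + 15 + 25 = 76.

76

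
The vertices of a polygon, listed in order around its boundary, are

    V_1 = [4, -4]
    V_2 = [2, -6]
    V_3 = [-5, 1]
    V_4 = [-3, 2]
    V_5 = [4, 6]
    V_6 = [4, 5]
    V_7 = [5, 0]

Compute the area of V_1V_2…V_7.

63

Apply the shoelace (surveyor's) formula: 2A = Σ (x_i·y_{i+1} − x_{i+1}·y_i), indices taken mod 7.
Σ = (-16) + (-28) + (-7) + (-26) + (-4) + (-25) + (-20) = -126
Area = |Σ|/2 = 63.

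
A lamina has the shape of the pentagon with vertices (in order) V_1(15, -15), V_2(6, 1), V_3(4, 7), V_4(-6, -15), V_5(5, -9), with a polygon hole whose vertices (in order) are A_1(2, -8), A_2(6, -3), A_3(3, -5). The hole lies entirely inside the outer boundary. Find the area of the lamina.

Outer boundary:
Apply the shoelace formula: 2A = Σ (x_i·y_{i+1} − x_{i+1}·y_i), indices taken mod 5.
V_1→V_2: (15)(1) − (6)(-15) = 105
V_2→V_3: (6)(7) − (4)(1) = 38
V_3→V_4: (4)(-15) − (-6)(7) = -18
V_4→V_5: (-6)(-9) − (5)(-15) = 129
V_5→V_1: (5)(-15) − (15)(-9) = 60
Σ = 314
Area = |Σ|/2 = 157.
Hole:
Cross-terms: 42, -21, -14  ⇒  Σ = 7
Area = |Σ|/2 = 3.5.
Net area = 157 − 3.5 = 153.5.

153.5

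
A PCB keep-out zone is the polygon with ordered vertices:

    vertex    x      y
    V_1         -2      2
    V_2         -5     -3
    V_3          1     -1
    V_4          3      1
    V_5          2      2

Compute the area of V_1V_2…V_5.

20

Apply Gauss's area formula: 2A = Σ (x_i·y_{i+1} − x_{i+1}·y_i), indices taken mod 5.
Σ = (16) + (8) + (4) + (4) + (8) = 40
Area = |Σ|/2 = 20.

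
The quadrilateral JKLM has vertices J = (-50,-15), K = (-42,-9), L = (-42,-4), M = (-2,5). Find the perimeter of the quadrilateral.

108

|JK| = √((8)² + (6)²) = √100 = 10
|KL| = √((0)² + (5)²) = √25 = 5
|LM| = √((40)² + (9)²) = √1681 = 41
|MJ| = √((-48)² + (-20)²) = √2704 = 52
Perimeter = 10 + 5 + 41 + 52 = 108.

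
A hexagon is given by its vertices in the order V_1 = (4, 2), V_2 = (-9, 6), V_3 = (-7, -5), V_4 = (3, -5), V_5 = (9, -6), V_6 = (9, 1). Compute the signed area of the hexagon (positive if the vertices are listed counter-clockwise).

141.5

Apply the shoelace formula: 2A = Σ (x_i·y_{i+1} − x_{i+1}·y_i), indices taken mod 6.
Σ = (42) + (87) + (50) + (27) + (63) + (14) = 283
Signed area = Σ/2 = 141.5 (positive ⇒ counter-clockwise traversal).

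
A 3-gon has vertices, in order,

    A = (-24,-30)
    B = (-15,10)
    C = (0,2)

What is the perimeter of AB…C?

|AB| = √((9)² + (40)²) = √1681 = 41
|BC| = √((15)² + (-8)²) = √289 = 17
|CA| = √((-24)² + (-32)²) = √1600 = 40
Perimeter = 41 + 17 + 40 = 98.

98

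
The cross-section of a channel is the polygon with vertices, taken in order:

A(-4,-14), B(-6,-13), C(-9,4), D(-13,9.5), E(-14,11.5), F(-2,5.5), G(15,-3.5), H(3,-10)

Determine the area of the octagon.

287

Cross-terms: -32, -141, -33.5, -16.5, -54, -75.5, -139.5, -82  ⇒  Σ = -574
Area = |Σ|/2 = 287.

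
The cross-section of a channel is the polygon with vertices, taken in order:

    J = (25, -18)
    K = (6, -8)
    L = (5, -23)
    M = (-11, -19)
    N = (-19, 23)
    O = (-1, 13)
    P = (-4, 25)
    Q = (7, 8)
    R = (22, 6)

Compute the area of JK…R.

1118

Apply Gauss's area formula: 2A = Σ (x_i·y_{i+1} − x_{i+1}·y_i), indices taken mod 9.
Σ = (-92) + (-98) + (-348) + (-614) + (-224) + (27) + (-207) + (-134) + (-546) = -2236
Area = |Σ|/2 = 1118.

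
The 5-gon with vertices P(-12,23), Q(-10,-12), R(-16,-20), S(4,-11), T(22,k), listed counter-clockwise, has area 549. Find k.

-18

Write out the shoelace sum; only the two edges meeting at T involve k:
2·Area = [(4·k − 22·(-11)) + (22·23 − (-12)·k)] + 638
       = 16·k + 1386 = 1098
⇒ k = -18.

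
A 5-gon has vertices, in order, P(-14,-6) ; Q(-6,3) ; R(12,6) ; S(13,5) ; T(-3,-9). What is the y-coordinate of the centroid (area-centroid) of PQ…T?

Apply the shoelace (surveyor's) formula. First the cross-terms c_i = x_i·y_{i+1} − x_{i+1}·y_i:
  -78, -72, -18, -102, -108  ⇒  2A = -378, A = -189.
Then Σ (y_i + y_{i+1})·c_i = 1416, so ȳ = 1416 / (6·(-189)) = -236/189.

-236/189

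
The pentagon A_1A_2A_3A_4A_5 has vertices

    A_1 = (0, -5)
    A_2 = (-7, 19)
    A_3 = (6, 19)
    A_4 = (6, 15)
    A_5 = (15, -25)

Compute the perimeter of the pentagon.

108

|A_1A_2| = √((-7)² + (24)²) = √625 = 25
|A_2A_3| = √((13)² + (0)²) = √169 = 13
|A_3A_4| = √((0)² + (-4)²) = √16 = 4
|A_4A_5| = √((9)² + (-40)²) = √1681 = 41
|A_5A_1| = √((-15)² + (20)²) = √625 = 25
Perimeter = 25 + 13 + 4 + 41 + 25 = 108.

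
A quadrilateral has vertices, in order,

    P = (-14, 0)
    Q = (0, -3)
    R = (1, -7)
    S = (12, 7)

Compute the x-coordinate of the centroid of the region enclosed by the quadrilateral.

Apply the shoelace formula. First the cross-terms c_i = x_i·y_{i+1} − x_{i+1}·y_i:
  42, 3, 91, 98  ⇒  2A = 234, A = 117.
Then Σ (x_i + x_{i+1})·c_i = 402, so x̄ = 402 / (6·117) = 67/117.

67/117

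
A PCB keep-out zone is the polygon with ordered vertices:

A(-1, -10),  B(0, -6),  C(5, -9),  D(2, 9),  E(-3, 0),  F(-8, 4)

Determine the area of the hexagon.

A→B: (-1)(-6) − (0)(-10) = 6
B→C: (0)(-9) − (5)(-6) = 30
C→D: (5)(9) − (2)(-9) = 63
D→E: (2)(0) − (-3)(9) = 27
E→F: (-3)(4) − (-8)(0) = -12
F→A: (-8)(-10) − (-1)(4) = 84
Σ = 198
Area = |Σ|/2 = 99.

99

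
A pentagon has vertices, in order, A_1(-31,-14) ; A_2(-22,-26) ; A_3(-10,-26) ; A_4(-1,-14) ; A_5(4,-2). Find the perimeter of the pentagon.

|A_1A_2| = √((9)² + (-12)²) = √225 = 15
|A_2A_3| = √((12)² + (0)²) = √144 = 12
|A_3A_4| = √((9)² + (12)²) = √225 = 15
|A_4A_5| = √((5)² + (12)²) = √169 = 13
|A_5A_1| = √((-35)² + (-12)²) = √1369 = 37
Perimeter = 15 + 12 + 15 + 13 + 37 = 92.

92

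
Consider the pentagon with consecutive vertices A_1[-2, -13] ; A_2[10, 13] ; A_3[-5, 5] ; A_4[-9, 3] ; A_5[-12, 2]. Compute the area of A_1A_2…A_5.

Apply the surveyor's formula: 2A = Σ (x_i·y_{i+1} − x_{i+1}·y_i), indices taken mod 5.
A_1→A_2: (-2)(13) − (10)(-13) = 104
A_2→A_3: (10)(5) − (-5)(13) = 115
A_3→A_4: (-5)(3) − (-9)(5) = 30
A_4→A_5: (-9)(2) − (-12)(3) = 18
A_5→A_1: (-12)(-13) − (-2)(2) = 160
Σ = 427
Area = |Σ|/2 = 213.5.

213.5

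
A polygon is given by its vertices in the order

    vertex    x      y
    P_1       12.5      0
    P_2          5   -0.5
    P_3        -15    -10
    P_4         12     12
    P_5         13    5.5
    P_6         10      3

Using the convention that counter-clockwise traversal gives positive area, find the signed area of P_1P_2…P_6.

P_1→P_2: (12.5)(-0.5) − (5)(0) = -6.25
P_2→P_3: (5)(-10) − (-15)(-0.5) = -57.5
P_3→P_4: (-15)(12) − (12)(-10) = -60
P_4→P_5: (12)(5.5) − (13)(12) = -90
P_5→P_6: (13)(3) − (10)(5.5) = -16
P_6→P_1: (10)(0) − (12.5)(3) = -37.5
Σ = -267.25
Signed area = Σ/2 = -133.625 (negative ⇒ clockwise traversal).

-133.625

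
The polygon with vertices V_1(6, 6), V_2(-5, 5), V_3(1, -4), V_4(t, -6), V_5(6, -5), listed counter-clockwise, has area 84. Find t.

Write out the shoelace sum; only the two edges meeting at V_4 involve t:
2·Area = [(1·(-6) − t·(-4)) + (t·(-5) − 6·(-6))] + 141
       = -1·t + 171 = 168
⇒ t = 3.

3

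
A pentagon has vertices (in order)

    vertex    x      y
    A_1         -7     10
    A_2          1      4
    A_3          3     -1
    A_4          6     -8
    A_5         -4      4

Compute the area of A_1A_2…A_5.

Apply Gauss's area formula: 2A = Σ (x_i·y_{i+1} − x_{i+1}·y_i), indices taken mod 5.
Σ = (-38) + (-13) + (-18) + (-8) + (-12) = -89
Area = |Σ|/2 = 44.5.

44.5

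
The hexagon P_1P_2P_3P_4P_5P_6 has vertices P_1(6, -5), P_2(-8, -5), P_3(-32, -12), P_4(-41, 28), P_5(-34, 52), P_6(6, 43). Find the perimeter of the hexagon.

194

|P_1P_2| = √((-14)² + (0)²) = √196 = 14
|P_2P_3| = √((-24)² + (-7)²) = √625 = 25
|P_3P_4| = √((-9)² + (40)²) = √1681 = 41
|P_4P_5| = √((7)² + (24)²) = √625 = 25
|P_5P_6| = √((40)² + (-9)²) = √1681 = 41
|P_6P_1| = √((0)² + (-48)²) = √2304 = 48
Perimeter = 14 + 25 + 41 + 25 + 41 + 48 = 194.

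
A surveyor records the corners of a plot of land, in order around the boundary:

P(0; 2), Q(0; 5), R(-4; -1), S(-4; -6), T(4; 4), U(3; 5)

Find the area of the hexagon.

Apply the shoelace formula: 2A = Σ (x_i·y_{i+1} − x_{i+1}·y_i), indices taken mod 6.
Σ = (0) + (20) + (20) + (8) + (8) + (6) = 62
Area = |Σ|/2 = 31.

31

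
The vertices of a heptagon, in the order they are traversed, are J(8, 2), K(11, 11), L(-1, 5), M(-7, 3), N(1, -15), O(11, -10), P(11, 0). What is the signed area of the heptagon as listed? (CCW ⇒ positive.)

Σ = (66) + (66) + (32) + (102) + (155) + (110) + (22) = 553
Signed area = Σ/2 = 276.5 (positive ⇒ counter-clockwise traversal).

276.5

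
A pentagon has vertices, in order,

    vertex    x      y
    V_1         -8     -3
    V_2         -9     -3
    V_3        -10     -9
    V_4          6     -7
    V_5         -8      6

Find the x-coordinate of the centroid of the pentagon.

Apply Gauss's area formula. First the cross-terms c_i = x_i·y_{i+1} − x_{i+1}·y_i:
  -3, 51, 124, -20, 72  ⇒  2A = 224, A = 112.
Then Σ (x_i + x_{i+1})·c_i = -2526, so x̄ = -2526 / (6·112) = -421/112.

-421/112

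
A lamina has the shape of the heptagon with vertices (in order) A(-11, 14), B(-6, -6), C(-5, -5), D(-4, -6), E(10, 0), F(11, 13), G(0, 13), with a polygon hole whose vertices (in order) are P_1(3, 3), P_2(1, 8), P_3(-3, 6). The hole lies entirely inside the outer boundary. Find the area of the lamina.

306

Outer boundary:
Σ = (150) + (0) + (10) + (60) + (130) + (143) + (143) = 636
Area = |Σ|/2 = 318.
Hole:
Cross-terms: 21, 30, -27  ⇒  Σ = 24
Area = |Σ|/2 = 12.
Net area = 318 − 12 = 306.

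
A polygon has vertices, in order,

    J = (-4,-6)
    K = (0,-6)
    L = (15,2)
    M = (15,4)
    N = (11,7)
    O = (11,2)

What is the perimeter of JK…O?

|JK| = √((4)² + (0)²) = √16 = 4
|KL| = √((15)² + (8)²) = √289 = 17
|LM| = √((0)² + (2)²) = √4 = 2
|MN| = √((-4)² + (3)²) = √25 = 5
|NO| = √((0)² + (-5)²) = √25 = 5
|OJ| = √((-15)² + (-8)²) = √289 = 17
Perimeter = 4 + 17 + 2 + 5 + 5 + 17 = 50.

50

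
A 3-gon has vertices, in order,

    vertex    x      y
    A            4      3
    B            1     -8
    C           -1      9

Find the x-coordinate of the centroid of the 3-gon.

4/3

Apply the surveyor's formula. First the cross-terms c_i = x_i·y_{i+1} − x_{i+1}·y_i:
  -35, 1, -39  ⇒  2A = -73, A = -36.5.
Then Σ (x_i + x_{i+1})·c_i = -292, so x̄ = -292 / (6·(-36.5)) = 4/3.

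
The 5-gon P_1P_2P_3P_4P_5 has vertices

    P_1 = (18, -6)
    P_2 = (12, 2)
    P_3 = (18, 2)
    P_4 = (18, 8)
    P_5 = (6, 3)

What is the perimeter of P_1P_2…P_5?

50

|P_1P_2| = √((-6)² + (8)²) = √100 = 10
|P_2P_3| = √((6)² + (0)²) = √36 = 6
|P_3P_4| = √((0)² + (6)²) = √36 = 6
|P_4P_5| = √((-12)² + (-5)²) = √169 = 13
|P_5P_1| = √((12)² + (-9)²) = √225 = 15
Perimeter = 10 + 6 + 6 + 13 + 15 = 50.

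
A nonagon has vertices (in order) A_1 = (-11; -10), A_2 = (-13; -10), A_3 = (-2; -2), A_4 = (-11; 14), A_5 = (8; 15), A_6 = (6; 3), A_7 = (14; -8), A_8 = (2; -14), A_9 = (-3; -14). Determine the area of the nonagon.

435.5

Apply the shoelace formula: 2A = Σ (x_i·y_{i+1} − x_{i+1}·y_i), indices taken mod 9.
Cross-terms: -20, 6, -50, -277, -66, -90, -180, -70, -124  ⇒  Σ = -871
Area = |Σ|/2 = 435.5.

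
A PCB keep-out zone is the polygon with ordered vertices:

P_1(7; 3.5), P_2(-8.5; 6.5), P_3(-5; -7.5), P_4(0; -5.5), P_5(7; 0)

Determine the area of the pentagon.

Apply the shoelace (surveyor's) formula: 2A = Σ (x_i·y_{i+1} − x_{i+1}·y_i), indices taken mod 5.
Σ = (75.25) + (96.25) + (27.5) + (38.5) + (24.5) = 262
Area = |Σ|/2 = 131.

131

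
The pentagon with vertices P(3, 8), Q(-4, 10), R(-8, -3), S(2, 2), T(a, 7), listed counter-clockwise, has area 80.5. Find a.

The doubled signed area Σ (x_i y_{i+1} − x_{i+1} y_i) is linear in a.
With a=0 it equals 137; the coefficient of a is 6 (from the two edges through T).
So 6·a + 137 = 2·80.5 = 161 ⇒ a = 4.

4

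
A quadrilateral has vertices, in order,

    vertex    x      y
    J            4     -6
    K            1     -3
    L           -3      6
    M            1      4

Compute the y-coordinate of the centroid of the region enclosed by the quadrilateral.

13/21

Apply Gauss's area formula. First the cross-terms c_i = x_i·y_{i+1} − x_{i+1}·y_i:
  -6, -3, -18, -22  ⇒  2A = -49, A = -24.5.
Then Σ (y_i + y_{i+1})·c_i = -91, so ȳ = -91 / (6·(-24.5)) = 13/21.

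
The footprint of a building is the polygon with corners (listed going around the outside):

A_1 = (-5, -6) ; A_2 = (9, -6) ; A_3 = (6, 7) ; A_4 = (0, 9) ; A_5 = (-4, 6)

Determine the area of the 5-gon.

163.5

Apply Gauss's area formula: 2A = Σ (x_i·y_{i+1} − x_{i+1}·y_i), indices taken mod 5.
A_1→A_2: (-5)(-6) − (9)(-6) = 84
A_2→A_3: (9)(7) − (6)(-6) = 99
A_3→A_4: (6)(9) − (0)(7) = 54
A_4→A_5: (0)(6) − (-4)(9) = 36
A_5→A_1: (-4)(-6) − (-5)(6) = 54
Σ = 327
Area = |Σ|/2 = 163.5.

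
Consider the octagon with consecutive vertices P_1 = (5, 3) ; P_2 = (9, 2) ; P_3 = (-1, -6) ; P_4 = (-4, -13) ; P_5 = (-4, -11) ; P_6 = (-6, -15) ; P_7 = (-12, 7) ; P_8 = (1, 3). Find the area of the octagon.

Apply the shoelace formula: 2A = Σ (x_i·y_{i+1} − x_{i+1}·y_i), indices taken mod 8.
Σ = (-17) + (-52) + (-11) + (-8) + (-6) + (-222) + (-43) + (-12) = -371
Area = |Σ|/2 = 185.5.

185.5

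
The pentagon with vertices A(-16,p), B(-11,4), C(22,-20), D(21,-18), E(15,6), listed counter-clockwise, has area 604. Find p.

24

The doubled signed area Σ (x_i y_{i+1} − x_{i+1} y_i) is linear in p.
With p=0 it equals 584; the coefficient of p is 26 (from the two edges through A).
So 26·p + 584 = 2·604 = 1208 ⇒ p = 24.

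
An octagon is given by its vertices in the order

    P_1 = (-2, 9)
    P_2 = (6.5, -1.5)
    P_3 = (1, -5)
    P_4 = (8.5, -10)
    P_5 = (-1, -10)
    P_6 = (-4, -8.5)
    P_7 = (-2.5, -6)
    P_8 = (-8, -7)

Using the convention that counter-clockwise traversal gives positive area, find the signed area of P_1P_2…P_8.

Apply Gauss's area formula: 2A = Σ (x_i·y_{i+1} − x_{i+1}·y_i), indices taken mod 8.
Σ = (-55.5) + (-31) + (32.5) + (-95) + (-31.5) + (2.75) + (-30.5) + (-86) = -294.25
Signed area = Σ/2 = -147.125 (negative ⇒ clockwise traversal).

-147.125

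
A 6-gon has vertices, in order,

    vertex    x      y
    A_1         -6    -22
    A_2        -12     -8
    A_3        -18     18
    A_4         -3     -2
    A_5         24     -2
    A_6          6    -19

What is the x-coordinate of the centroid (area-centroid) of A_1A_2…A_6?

Apply the shoelace formula. First the cross-terms c_i = x_i·y_{i+1} − x_{i+1}·y_i:
  -216, -360, 90, 54, -444, -246  ⇒  2A = -1122, A = -561.
Then Σ (x_i + x_{i+1})·c_i = 612, so x̄ = 612 / (6·(-561)) = -2/11.

-2/11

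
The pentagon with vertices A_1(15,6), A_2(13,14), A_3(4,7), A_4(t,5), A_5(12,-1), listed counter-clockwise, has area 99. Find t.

2

The doubled signed area Σ (x_i y_{i+1} − x_{i+1} y_i) is linear in t.
With t=0 it equals 214; the coefficient of t is -8 (from the two edges through A_4).
So -8·t + 214 = 2·99 = 198 ⇒ t = 2.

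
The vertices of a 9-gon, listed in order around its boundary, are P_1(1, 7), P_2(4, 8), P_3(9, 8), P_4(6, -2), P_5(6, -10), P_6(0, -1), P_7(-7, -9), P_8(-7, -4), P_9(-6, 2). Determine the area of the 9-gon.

Σ = (-20) + (-40) + (-66) + (-48) + (-6) + (-7) + (-35) + (-38) + (-44) = -304
Area = |Σ|/2 = 152.

152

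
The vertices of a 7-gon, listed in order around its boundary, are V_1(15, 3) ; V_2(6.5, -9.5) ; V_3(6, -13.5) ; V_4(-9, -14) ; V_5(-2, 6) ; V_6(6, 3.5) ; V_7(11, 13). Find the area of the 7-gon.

Apply Gauss's area formula: 2A = Σ (x_i·y_{i+1} − x_{i+1}·y_i), indices taken mod 7.
Σ = (-162) + (-30.75) + (-205.5) + (-82) + (-43) + (39.5) + (-162) = -645.75
Area = |Σ|/2 = 322.875.

322.875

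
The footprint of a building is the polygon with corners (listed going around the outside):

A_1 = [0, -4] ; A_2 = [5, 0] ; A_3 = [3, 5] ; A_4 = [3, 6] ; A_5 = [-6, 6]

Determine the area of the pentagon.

Apply the shoelace (surveyor's) formula: 2A = Σ (x_i·y_{i+1} − x_{i+1}·y_i), indices taken mod 5.
Σ = (20) + (25) + (3) + (54) + (24) = 126
Area = |Σ|/2 = 63.

63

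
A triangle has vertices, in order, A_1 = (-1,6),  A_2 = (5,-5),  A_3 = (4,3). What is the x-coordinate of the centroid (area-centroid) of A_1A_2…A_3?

Apply the shoelace formula. First the cross-terms c_i = x_i·y_{i+1} − x_{i+1}·y_i:
  -25, 35, 27  ⇒  2A = 37, A = 18.5.
Then Σ (x_i + x_{i+1})·c_i = 296, so x̄ = 296 / (6·18.5) = 8/3.

8/3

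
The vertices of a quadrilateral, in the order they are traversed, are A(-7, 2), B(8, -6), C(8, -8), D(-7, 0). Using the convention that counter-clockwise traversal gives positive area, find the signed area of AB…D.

-30

Apply Gauss's area formula: 2A = Σ (x_i·y_{i+1} − x_{i+1}·y_i), indices taken mod 4.
Cross-terms: 26, -16, -56, -14  ⇒  Σ = -60
Signed area = Σ/2 = -30 (negative ⇒ clockwise traversal).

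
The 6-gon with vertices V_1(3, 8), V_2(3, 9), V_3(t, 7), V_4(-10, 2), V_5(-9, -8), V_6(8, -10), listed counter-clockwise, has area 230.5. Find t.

The doubled signed area Σ (x_i y_{i+1} − x_{i+1} y_i) is linear in t.
With t=0 it equals 440; the coefficient of t is -7 (from the two edges through V_3).
So -7·t + 440 = 2·230.5 = 461 ⇒ t = -3.

-3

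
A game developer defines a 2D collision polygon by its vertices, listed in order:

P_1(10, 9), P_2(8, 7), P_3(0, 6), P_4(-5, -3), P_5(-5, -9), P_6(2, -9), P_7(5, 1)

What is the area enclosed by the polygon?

125.5

Apply the shoelace (surveyor's) formula: 2A = Σ (x_i·y_{i+1} − x_{i+1}·y_i), indices taken mod 7.
P_1→P_2: (10)(7) − (8)(9) = -2
P_2→P_3: (8)(6) − (0)(7) = 48
P_3→P_4: (0)(-3) − (-5)(6) = 30
P_4→P_5: (-5)(-9) − (-5)(-3) = 30
P_5→P_6: (-5)(-9) − (2)(-9) = 63
P_6→P_7: (2)(1) − (5)(-9) = 47
P_7→P_1: (5)(9) − (10)(1) = 35
Σ = 251
Area = |Σ|/2 = 125.5.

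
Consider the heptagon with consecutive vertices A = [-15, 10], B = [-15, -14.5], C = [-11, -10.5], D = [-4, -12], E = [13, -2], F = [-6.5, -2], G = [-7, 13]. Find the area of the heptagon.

Apply the shoelace (surveyor's) formula: 2A = Σ (x_i·y_{i+1} − x_{i+1}·y_i), indices taken mod 7.
Cross-terms: 367.5, -2, 90, 164, -39, -98.5, 125  ⇒  Σ = 607
Area = |Σ|/2 = 303.5.

303.5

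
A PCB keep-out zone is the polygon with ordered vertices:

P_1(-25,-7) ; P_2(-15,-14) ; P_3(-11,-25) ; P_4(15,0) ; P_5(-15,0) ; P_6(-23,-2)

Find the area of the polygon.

491

Σ = (245) + (221) + (375) + (0) + (30) + (111) = 982
Area = |Σ|/2 = 491.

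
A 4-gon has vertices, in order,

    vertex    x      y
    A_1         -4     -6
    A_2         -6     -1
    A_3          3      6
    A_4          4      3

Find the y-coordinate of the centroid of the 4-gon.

10/69

Apply the shoelace formula. First the cross-terms c_i = x_i·y_{i+1} − x_{i+1}·y_i:
  -32, -33, -15, -12  ⇒  2A = -92, A = -46.
Then Σ (y_i + y_{i+1})·c_i = -40, so ȳ = -40 / (6·(-46)) = 10/69.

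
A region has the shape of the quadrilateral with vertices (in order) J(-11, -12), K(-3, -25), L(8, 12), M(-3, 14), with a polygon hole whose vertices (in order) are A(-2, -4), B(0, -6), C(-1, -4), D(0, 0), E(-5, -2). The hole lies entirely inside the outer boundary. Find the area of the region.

Outer boundary:
Σ = (239) + (164) + (148) + (190) = 741
Area = |Σ|/2 = 370.5.
Hole:
Apply Gauss's area formula: 2A = Σ (x_i·y_{i+1} − x_{i+1}·y_i), indices taken mod 5.
A→B: (-2)(-6) − (0)(-4) = 12
B→C: (0)(-4) − (-1)(-6) = -6
C→D: (-1)(0) − (0)(-4) = 0
D→E: (0)(-2) − (-5)(0) = 0
E→A: (-5)(-4) − (-2)(-2) = 16
Σ = 22
Area = |Σ|/2 = 11.
Net area = 370.5 − 11 = 359.5.

359.5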